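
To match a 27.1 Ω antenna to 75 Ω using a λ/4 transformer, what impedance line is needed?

Z_qwt ≈ 45.1 Ω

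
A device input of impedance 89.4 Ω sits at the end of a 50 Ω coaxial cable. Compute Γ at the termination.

Γ = 0.283

Γ = (Z_L − Z_0)/(Z_L + Z_0) = (89.4 − 50)/(89.4 + 50) = 39.4/139.4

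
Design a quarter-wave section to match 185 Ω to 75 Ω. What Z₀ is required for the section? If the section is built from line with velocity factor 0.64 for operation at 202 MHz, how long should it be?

Z_qwt = √(Z_0·R_L) = √(75 × 185) = √13880
λ = 0.64·c/f = 0.95 m, so l = λ/4 = 0.238 m

Z_qwt ≈ 118 Ω; length ≈ 23.8 cm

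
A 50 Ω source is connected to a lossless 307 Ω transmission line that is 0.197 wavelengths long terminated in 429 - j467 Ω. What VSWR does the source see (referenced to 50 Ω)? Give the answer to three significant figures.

VSWR ≈ 1.81

βl = 2π × 0.197 = 70.9°
tan(βl) = 2.89
Z_in = Z_0·(Z_L + jZ_0·tanβl)/(Z_0 + jZ_L·tanβl) = 88.3 + j11.8 Ω
Γ_s = (Z_in − Z_s)/(Z_in + Z_s) = (38.3 + j11.8)/(138 + j11.8), |Γ_s| = 0.289
VSWR = (1 + |Γ_s|)/(1 − |Γ_s|)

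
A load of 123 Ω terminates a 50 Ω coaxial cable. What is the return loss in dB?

RL ≈ 7.49 dB

Γ = (123 − 50)/(123 + 50) = 0.422
RL = −20·log₁₀|Γ| = −20·log₁₀(0.422)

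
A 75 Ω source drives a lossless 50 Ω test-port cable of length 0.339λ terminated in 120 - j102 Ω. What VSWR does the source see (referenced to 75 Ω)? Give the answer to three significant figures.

βl = 2π × 0.339 = 122°
tan(βl) = -1.6
Z_in = Z_0·(Z_L + jZ_0·tanβl)/(Z_0 + jZ_L·tanβl) = 21.5 + j44 Ω
Γ_s = (Z_in − Z_s)/(Z_in + Z_s) = (-53.5 + j44)/(96.5 + j44), |Γ_s| = 0.653
VSWR = (1 + |Γ_s|)/(1 − |Γ_s|)

VSWR ≈ 4.76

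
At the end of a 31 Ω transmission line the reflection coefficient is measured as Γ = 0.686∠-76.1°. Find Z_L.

Z_L = Z_0·(1 + Γ)/(1 − Γ) = 31·(1.16 − j0.666)/(0.835 + j0.666)

Z_L ≈ 14.4 − j36.2 Ω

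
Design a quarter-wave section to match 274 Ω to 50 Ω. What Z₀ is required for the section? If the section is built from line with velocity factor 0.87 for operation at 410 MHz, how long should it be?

Z_qwt ≈ 117 Ω; length ≈ 15.9 cm

Z_qwt = √(Z_0·R_L) = √(50 × 274) = √13700
λ = 0.87·c/f = 0.637 m, so l = λ/4 = 0.159 m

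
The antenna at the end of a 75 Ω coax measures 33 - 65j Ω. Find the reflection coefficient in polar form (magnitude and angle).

Γ = (Z_L − Z_0)/(Z_L + Z_0) = (-42 − j65)/(108 − j65)
|Γ| = 77.4/126 = 0.614

Γ ≈ 0.614 ∠ -91.8°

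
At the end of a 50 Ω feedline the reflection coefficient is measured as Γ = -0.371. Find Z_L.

Z_L = Z_0·(1 + Γ)/(1 − Γ) = 50·(0.629)/(1.37)

Z_L ≈ 22.9 Ω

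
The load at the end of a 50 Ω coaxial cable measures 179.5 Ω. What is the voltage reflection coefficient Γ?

Γ = (Z_L − Z_0)/(Z_L + Z_0) = (179.5 − 50)/(179.5 + 50) = 129.5/229.5

Γ = 0.564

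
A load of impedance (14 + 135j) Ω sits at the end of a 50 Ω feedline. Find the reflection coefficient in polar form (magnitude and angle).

Γ = (Z_L − Z_0)/(Z_L + Z_0) = (-36 + j135)/(64 + j135)
|Γ| = 140/149 = 0.935

Γ ≈ 0.935 ∠ 40.3°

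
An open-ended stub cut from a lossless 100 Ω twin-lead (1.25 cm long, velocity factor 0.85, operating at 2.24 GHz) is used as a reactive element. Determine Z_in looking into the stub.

λ = v/f = 0.85·c / 2.24 GHz = 0.114 m
βl = 2π·l/λ = 2π × 0.11 = 39.5°
tan(βl) = 0.825
For an open-ended stub, Z_in = −jZ_0·cot(βl) = −jZ_0/tan(βl)

Z_in ≈ −j121 Ω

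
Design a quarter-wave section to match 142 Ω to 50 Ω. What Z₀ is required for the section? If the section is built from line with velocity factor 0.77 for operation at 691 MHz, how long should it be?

Z_qwt = √(Z_0·R_L) = √(50 × 142) = √7100
λ = 0.77·c/f = 0.334 m, so l = λ/4 = 0.0836 m

Z_qwt ≈ 84.3 Ω; length ≈ 8.36 cm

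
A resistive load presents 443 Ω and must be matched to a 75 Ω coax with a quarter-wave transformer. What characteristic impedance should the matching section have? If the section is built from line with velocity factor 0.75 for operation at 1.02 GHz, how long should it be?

Z_qwt ≈ 182 Ω; length ≈ 5.51 cm

Z_qwt = √(Z_0·R_L) = √(75 × 443) = √33220
λ = 0.75·c/f = 0.221 m, so l = λ/4 = 0.0551 m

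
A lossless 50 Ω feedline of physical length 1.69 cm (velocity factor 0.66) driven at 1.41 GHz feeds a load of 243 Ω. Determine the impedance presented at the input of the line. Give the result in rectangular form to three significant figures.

Z_in ≈ 20.9 − j48.5 Ω

λ = v/f = 0.66·c / 1.41 GHz = 0.14 m
βl = 2π·l/λ = 2π × 0.12 = 43.3°
tan(βl) = tan(43.3°) = 0.943
Z_in = Z_0·(Z_L + jZ_0·tanβl)/(Z_0 + jZ_L·tanβl)
     = 50·(243 + j47.2)/(50 + j229)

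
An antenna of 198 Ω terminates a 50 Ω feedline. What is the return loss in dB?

RL ≈ 4.48 dB

Γ = (198 − 50)/(198 + 50) = 0.597
RL = −20·log₁₀|Γ| = −20·log₁₀(0.597)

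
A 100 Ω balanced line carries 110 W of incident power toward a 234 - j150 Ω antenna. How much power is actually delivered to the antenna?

|Γ| = |(134 − j150)/(334 − j150)| = 0.549
|Γ|² = 0.302
P_refl = |Γ|²·P_inc = 33.2 W, P_del = (1 − |Γ|²)·P_inc = 76.8 W

P_delivered ≈ 76.8 W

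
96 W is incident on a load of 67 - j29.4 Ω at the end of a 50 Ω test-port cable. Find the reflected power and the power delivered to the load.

|Γ| = |(17 − j29.4)/(117 − j29.4)| = 0.282
|Γ|² = 0.0793
P_refl = |Γ|²·P_inc = 7.61 W, P_del = (1 − |Γ|²)·P_inc = 88.4 W

P_reflected ≈ 7.61 W; P_delivered ≈ 88.4 W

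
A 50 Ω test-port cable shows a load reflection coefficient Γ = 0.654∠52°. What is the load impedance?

Z_L ≈ 46 + j82.8 Ω

Z_L = Z_0·(1 + Γ)/(1 − Γ) = 50·(1.4 + j0.515)/(0.597 − j0.515)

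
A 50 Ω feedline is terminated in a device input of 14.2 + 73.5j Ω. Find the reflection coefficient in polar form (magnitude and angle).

Γ = (Z_L − Z_0)/(Z_L + Z_0) = (-35.8 + j73.5)/(64.2 + j73.5)
|Γ| = 81.8/97.6 = 0.838

Γ ≈ 0.838 ∠ 67.1°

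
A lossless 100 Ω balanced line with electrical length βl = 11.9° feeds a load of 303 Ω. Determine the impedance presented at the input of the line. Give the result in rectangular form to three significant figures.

Z_in ≈ 225 − j122 Ω

tan(βl) = tan(11.9°) = 0.211
Z_in = Z_0·(Z_L + jZ_0·tanβl)/(Z_0 + jZ_L·tanβl)
     = 100·(303 + j21.1)/(100 + j63.9)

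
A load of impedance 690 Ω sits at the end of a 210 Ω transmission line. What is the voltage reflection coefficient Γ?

Γ = 0.533

Γ = (Z_L − Z_0)/(Z_L + Z_0) = (690 − 210)/(690 + 210) = 480/900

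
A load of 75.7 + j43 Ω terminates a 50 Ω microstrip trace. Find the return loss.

Γ = (25.7 + j43)/(125.7 + j43), |Γ| = 0.377
RL = −20·log₁₀|Γ| = −20·log₁₀(0.377)

RL ≈ 8.47 dB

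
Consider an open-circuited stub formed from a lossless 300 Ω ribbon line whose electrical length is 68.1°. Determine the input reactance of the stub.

tan(βl) = 2.49
For an open-circuited stub, Z_in = −jZ_0·cot(βl) = −jZ_0/tan(βl)

X_in ≈ -121 Ω (capacitive)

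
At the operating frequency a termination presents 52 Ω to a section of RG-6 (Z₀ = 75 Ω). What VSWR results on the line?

VSWR ≈ 1.44

Γ = (52 − 75)/(52 + 75) = -0.181
VSWR = (1 + 0.181)/(1 − 0.181)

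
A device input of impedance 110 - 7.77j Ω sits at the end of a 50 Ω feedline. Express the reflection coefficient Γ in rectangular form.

Γ ≈ 0.376 − j0.0303

Γ = (Z_L − Z_0)/(Z_L + Z_0) = (60 − j7.77)/(160 − j7.77)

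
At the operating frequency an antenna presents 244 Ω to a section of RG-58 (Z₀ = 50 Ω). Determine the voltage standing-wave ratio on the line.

For a purely resistive load, VSWR = R_L/Z_0 or Z_0/R_L (whichever > 1) = 244/50

VSWR ≈ 4.88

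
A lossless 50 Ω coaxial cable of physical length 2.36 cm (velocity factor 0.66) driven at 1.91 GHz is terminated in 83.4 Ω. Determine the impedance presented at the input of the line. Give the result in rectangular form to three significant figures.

λ = v/f = 0.66·c / 1.91 GHz = 0.104 m
βl = 2π·l/λ = 2π × 0.228 = 82°
tan(βl) = tan(82°) = 7.08
Z_in = Z_0·(Z_L + jZ_0·tanβl)/(Z_0 + jZ_L·tanβl)
     = 50·(83.4 + j354)/(50 + j590)

Z_in ≈ 30.4 − j4.49 Ω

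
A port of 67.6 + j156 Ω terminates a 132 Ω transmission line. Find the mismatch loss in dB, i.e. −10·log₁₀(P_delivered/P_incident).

Γ = (-64.4 + j156)/(199.6 + j156), |Γ| = 0.666
|Γ|² = 0.444, so P_del/P_inc = 1 − |Γ|² = 0.556
ML = −10·log₁₀(1 − |Γ|²)

mismatch loss ≈ 2.55 dB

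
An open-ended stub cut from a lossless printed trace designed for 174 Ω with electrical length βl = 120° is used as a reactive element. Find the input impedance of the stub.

Z_in ≈ +j100 Ω

tan(βl) = -1.73
For an open-ended stub, Z_in = −jZ_0·cot(βl) = −jZ_0/tan(βl)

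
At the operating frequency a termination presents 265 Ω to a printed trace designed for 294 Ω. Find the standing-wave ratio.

For a purely resistive load, VSWR = R_L/Z_0 or Z_0/R_L (whichever > 1) = 294/265

VSWR ≈ 1.11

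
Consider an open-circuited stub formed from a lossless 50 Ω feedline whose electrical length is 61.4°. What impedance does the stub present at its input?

tan(βl) = 1.83
For an open-circuited stub, Z_in = −jZ_0·cot(βl) = −jZ_0/tan(βl)

Z_in ≈ −j27.3 Ω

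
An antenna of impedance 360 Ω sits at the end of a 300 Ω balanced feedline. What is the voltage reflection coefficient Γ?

Γ = 0.0909

Γ = (Z_L − Z_0)/(Z_L + Z_0) = (360 − 300)/(360 + 300) = 60/660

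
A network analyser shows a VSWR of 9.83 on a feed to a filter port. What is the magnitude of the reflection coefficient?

|Γ| ≈ 0.815

|Γ| = (S − 1)/(S + 1) = (9.83 − 1)/(9.83 + 1) = 8.83/10.8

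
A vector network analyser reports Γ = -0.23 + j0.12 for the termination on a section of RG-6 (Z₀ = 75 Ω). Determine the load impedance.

Z_L = Z_0·(1 + Γ)/(1 − Γ) = 75·(0.77 + j0.12)/(1.23 − j0.12)

Z_L ≈ 45.8 + j11.8 Ω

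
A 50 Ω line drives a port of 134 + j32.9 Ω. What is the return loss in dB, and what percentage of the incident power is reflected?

Γ = (84 + j32.9)/(184 + j32.9), |Γ| = 0.483
RL = −20·log₁₀(0.483) = 6.33 dB
P_refl/P_inc = |Γ|² = 0.233

RL ≈ 6.33 dB; 23.3% of incident power reflected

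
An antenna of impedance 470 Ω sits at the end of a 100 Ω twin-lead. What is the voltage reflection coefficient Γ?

Γ = (Z_L − Z_0)/(Z_L + Z_0) = (470 − 100)/(470 + 100) = 370/570

Γ = 0.649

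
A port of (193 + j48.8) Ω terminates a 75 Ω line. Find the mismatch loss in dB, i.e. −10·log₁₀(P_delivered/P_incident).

mismatch loss ≈ 1.08 dB

Γ = (118 + j48.8)/(268 + j48.8), |Γ| = 0.469
|Γ|² = 0.22, so P_del/P_inc = 1 − |Γ|² = 0.78
ML = −10·log₁₀(1 − |Γ|²)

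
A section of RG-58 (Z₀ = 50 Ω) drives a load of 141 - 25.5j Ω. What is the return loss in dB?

Γ = (91 − j25.5)/(191 − j25.5), |Γ| = 0.49
RL = −20·log₁₀|Γ| = −20·log₁₀(0.49)

RL ≈ 6.19 dB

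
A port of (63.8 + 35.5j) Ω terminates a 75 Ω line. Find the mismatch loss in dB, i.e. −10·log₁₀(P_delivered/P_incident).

Γ = (-11.2 + j35.5)/(138.8 + j35.5), |Γ| = 0.26
|Γ|² = 0.0675, so P_del/P_inc = 1 − |Γ|² = 0.932
ML = −10·log₁₀(1 − |Γ|²)

mismatch loss ≈ 0.304 dB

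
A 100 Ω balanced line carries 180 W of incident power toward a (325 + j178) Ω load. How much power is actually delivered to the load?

|Γ| = |(225 + j178)/(425 + j178)| = 0.623
|Γ|² = 0.388
P_refl = |Γ|²·P_inc = 69.8 W, P_del = (1 − |Γ|²)·P_inc = 110 W

P_delivered ≈ 110 W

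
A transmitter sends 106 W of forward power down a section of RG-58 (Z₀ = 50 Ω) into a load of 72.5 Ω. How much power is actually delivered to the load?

P_delivered ≈ 102 W

Γ = (72.5 − 50)/(72.5 + 50) = 0.184
|Γ|² = 0.0337
P_refl = |Γ|²·P_inc = 3.58 W, P_del = (1 − |Γ|²)·P_inc = 102 W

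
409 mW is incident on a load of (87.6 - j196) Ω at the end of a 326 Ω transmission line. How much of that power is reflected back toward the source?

|Γ| = |(-238.4 − j196)/(413.6 − j196)| = 0.674
|Γ|² = 0.455
P_refl = |Γ|²·P_inc = 186 mW, P_del = (1 − |Γ|²)·P_inc = 223 mW

P_reflected ≈ 186 mW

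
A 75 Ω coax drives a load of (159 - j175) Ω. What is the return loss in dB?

Γ = (84 − j175)/(234 − j175), |Γ| = 0.664
RL = −20·log₁₀|Γ| = −20·log₁₀(0.664)

RL ≈ 3.55 dB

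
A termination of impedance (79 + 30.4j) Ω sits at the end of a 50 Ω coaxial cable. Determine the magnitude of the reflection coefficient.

|Γ| ≈ 0.317

Γ = (Z_L − Z_0)/(Z_L + Z_0) = (29 + j30.4)/(129 + j30.4)
|Γ| = 42/133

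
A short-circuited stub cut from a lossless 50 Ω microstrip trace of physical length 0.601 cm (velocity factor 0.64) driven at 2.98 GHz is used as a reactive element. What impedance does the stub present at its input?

Z_in ≈ +j33.2 Ω

λ = v/f = 0.64·c / 2.98 GHz = 0.0644 m
βl = 2π·l/λ = 2π × 0.0933 = 33.6°
tan(βl) = 0.664
For a short-circuited stub, Z_in = jZ_0·tan(βl)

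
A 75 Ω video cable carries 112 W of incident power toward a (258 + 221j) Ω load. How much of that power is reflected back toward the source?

P_reflected ≈ 57.7 W

|Γ| = |(183 + j221)/(333 + j221)| = 0.718
|Γ|² = 0.515
P_refl = |Γ|²·P_inc = 57.7 W, P_del = (1 − |Γ|²)·P_inc = 54.3 W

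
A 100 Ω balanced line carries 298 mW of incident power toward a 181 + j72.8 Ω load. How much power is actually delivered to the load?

P_delivered ≈ 256 mW

|Γ| = |(81 + j72.8)/(281 + j72.8)| = 0.375
|Γ|² = 0.141
P_refl = |Γ|²·P_inc = 41.9 mW, P_del = (1 − |Γ|²)·P_inc = 256 mW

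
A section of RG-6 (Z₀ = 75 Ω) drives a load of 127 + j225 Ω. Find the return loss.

RL ≈ 2.34 dB

Γ = (52 + j225)/(202 + j225), |Γ| = 0.764
RL = −20·log₁₀|Γ| = −20·log₁₀(0.764)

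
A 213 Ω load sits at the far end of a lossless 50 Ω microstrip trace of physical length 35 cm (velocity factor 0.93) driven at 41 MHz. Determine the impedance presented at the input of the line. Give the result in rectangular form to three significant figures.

Z_in ≈ 78 − j94.6 Ω

λ = v/f = 0.93·c / 41 MHz = 6.8 m
βl = 2π·l/λ = 2π × 0.0514 = 18.5°
tan(βl) = tan(18.5°) = 0.335
Z_in = Z_0·(Z_L + jZ_0·tanβl)/(Z_0 + jZ_L·tanβl)
     = 50·(213 + j16.7)/(50 + j71.3)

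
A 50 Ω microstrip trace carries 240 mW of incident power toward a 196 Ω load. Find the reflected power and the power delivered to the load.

Γ = (196 − 50)/(196 + 50) = 0.593
|Γ|² = 0.352
P_refl = |Γ|²·P_inc = 84.5 mW, P_del = (1 − |Γ|²)·P_inc = 155 mW

P_reflected ≈ 84.5 mW; P_delivered ≈ 155 mW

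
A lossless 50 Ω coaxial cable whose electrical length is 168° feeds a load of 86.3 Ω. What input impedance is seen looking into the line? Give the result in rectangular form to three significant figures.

Z_in ≈ 79.5 + j18.5 Ω

tan(βl) = tan(168°) = -0.213
Z_in = Z_0·(Z_L + jZ_0·tanβl)/(Z_0 + jZ_L·tanβl)
     = 50·(86.3 − j10.6)/(50 − j18.3)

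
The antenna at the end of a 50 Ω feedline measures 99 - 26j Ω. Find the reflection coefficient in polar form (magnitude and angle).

Γ ≈ 0.367 ∠ -18.1°

Γ = (Z_L − Z_0)/(Z_L + Z_0) = (49 − j26)/(149 − j26)
|Γ| = 55.5/151 = 0.367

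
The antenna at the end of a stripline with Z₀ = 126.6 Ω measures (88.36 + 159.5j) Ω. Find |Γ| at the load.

|Γ| ≈ 0.613

Γ = (Z_L − Z_0)/(Z_L + Z_0) = (-38.24 + j159.5)/(215 + j159.5)
|Γ| = 164/268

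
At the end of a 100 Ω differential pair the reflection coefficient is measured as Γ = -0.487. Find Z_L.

Z_L = Z_0·(1 + Γ)/(1 − Γ) = 100·(0.513)/(1.49)

Z_L ≈ 34.5 Ω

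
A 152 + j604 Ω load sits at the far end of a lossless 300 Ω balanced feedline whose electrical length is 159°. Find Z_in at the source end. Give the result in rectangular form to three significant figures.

tan(βl) = tan(159°) = -0.384
Z_in = Z_0·(Z_L + jZ_0·tanβl)/(Z_0 + jZ_L·tanβl)
     = 300·(152 + j489)/(532 − j58.3)

Z_in ≈ 54.8 + j282 Ω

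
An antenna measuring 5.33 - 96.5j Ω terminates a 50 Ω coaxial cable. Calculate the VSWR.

VSWR ≈ 44.4

Γ = (Z_L − Z_0)/(Z_L + Z_0) = (-44.67 − j96.5)/(55.33 − j96.5)
|Γ| = 106/111 = 0.956
VSWR = (1 + |Γ|)/(1 − |Γ|) = 1.96/0.044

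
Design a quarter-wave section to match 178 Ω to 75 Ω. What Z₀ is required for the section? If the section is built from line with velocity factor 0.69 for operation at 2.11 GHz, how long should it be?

Z_qwt = √(Z_0·R_L) = √(75 × 178) = √13350
λ = 0.69·c/f = 0.0981 m, so l = λ/4 = 0.0245 m

Z_qwt ≈ 116 Ω; length ≈ 2.45 cm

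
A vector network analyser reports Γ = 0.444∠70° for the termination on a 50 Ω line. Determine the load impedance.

Z_L = Z_0·(1 + Γ)/(1 − Γ) = 50·(1.15 + j0.417)/(0.848 − j0.417)

Z_L ≈ 44.9 + j46.7 Ω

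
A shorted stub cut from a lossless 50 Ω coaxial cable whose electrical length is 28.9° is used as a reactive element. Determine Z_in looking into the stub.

tan(βl) = 0.552
For a shorted stub, Z_in = jZ_0·tan(βl)

Z_in ≈ +j27.6 Ω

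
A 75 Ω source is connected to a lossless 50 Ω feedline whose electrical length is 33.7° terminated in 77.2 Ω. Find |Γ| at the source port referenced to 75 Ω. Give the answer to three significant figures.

tan(βl) = 0.667
Z_in = Z_0·(Z_L + jZ_0·tanβl)/(Z_0 + jZ_L·tanβl) = 54.1 − j22.4 Ω
Γ_s = (Z_in − Z_s)/(Z_in + Z_s) = (-20.9 − j22.4)/(129 − j22.4), |Γ_s| = 0.234

|Γ| ≈ 0.234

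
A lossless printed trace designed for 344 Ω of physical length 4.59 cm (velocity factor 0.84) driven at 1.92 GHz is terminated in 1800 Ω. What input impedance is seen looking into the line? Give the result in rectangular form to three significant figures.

λ = v/f = 0.84·c / 1.92 GHz = 0.131 m
βl = 2π·l/λ = 2π × 0.35 = 126°
tan(βl) = tan(126°) = -1.38
Z_in = Z_0·(Z_L + jZ_0·tanβl)/(Z_0 + jZ_L·tanβl)
     = 344·(1800 − j475)/(344 − j2490)

Z_in ≈ 98.3 + j235 Ω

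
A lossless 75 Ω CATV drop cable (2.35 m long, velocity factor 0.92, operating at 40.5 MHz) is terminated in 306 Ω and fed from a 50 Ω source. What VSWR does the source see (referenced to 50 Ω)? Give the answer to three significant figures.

VSWR ≈ 3.83

λ = v/f = 0.92·c / 40.5 MHz = 6.81 m
βl = 2π·l/λ = 2π × 0.345 = 124°
tan(βl) = -1.47
Z_in = Z_0·(Z_L + jZ_0·tanβl)/(Z_0 + jZ_L·tanβl) = 26.1 + j46.5 Ω
Γ_s = (Z_in − Z_s)/(Z_in + Z_s) = (-23.9 + j46.5)/(76.1 + j46.5), |Γ_s| = 0.586
VSWR = (1 + |Γ_s|)/(1 − |Γ_s|)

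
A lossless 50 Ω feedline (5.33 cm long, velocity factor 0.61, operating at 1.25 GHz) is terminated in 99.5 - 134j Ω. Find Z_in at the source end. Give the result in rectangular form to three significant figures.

Z_in ≈ 24.2 + j65.6 Ω

λ = v/f = 0.61·c / 1.25 GHz = 0.146 m
βl = 2π·l/λ = 2π × 0.364 = 131°
tan(βl) = tan(131°) = -1.15
Z_in = Z_0·(Z_L + jZ_0·tanβl)/(Z_0 + jZ_L·tanβl)
     = 50·(99.5 − j191)/(-104 − j114)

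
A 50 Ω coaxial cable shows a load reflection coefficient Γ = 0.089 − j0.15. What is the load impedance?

Z_L ≈ 56.9 − j17.6 Ω

Z_L = Z_0·(1 + Γ)/(1 − Γ) = 50·(1.09 − j0.15)/(0.911 + j0.15)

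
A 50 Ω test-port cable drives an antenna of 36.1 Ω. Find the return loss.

Γ = (36.1 − 50)/(36.1 + 50) = -0.161
RL = −20·log₁₀|Γ| = −20·log₁₀(0.161)

RL ≈ 15.8 dB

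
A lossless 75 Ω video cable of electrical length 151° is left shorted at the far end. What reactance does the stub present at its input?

X_in ≈ -41.6 Ω (capacitive)

tan(βl) = -0.554
For a shorted stub, Z_in = jZ_0·tan(βl)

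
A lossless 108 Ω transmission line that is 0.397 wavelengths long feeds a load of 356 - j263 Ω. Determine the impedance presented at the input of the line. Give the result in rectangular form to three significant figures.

Z_in ≈ 80.9 + j170 Ω

βl = 2π × 0.397 = 143°
tan(βl) = tan(143°) = -0.756
Z_in = Z_0·(Z_L + jZ_0·tanβl)/(Z_0 + jZ_L·tanβl)
     = 108·(356 − j345)/(-90.8 − j269)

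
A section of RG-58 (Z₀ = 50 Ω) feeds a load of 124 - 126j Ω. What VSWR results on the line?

VSWR ≈ 5.25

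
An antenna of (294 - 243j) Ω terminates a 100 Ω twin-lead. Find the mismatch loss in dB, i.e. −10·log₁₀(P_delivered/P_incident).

Γ = (194 − j243)/(394 − j243), |Γ| = 0.672
|Γ|² = 0.451, so P_del/P_inc = 1 − |Γ|² = 0.549
ML = −10·log₁₀(1 − |Γ|²)

mismatch loss ≈ 2.61 dB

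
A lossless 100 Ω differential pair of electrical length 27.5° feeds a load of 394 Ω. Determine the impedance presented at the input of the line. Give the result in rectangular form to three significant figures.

tan(βl) = tan(27.5°) = 0.521
Z_in = Z_0·(Z_L + jZ_0·tanβl)/(Z_0 + jZ_L·tanβl)
     = 100·(394 + j52.1)/(100 + j205)

Z_in ≈ 96.2 − j145 Ω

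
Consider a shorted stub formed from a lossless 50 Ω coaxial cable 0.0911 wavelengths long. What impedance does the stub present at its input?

Z_in ≈ +j32.2 Ω

βl = 2π × 0.0911 = 32.8°
tan(βl) = 0.644
For a shorted stub, Z_in = jZ_0·tan(βl)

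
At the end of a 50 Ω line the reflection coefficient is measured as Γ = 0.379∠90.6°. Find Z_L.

Z_L = Z_0·(1 + Γ)/(1 − Γ) = 50·(0.996 + j0.379)/(1 − j0.379)

Z_L ≈ 37.2 + j32.9 Ω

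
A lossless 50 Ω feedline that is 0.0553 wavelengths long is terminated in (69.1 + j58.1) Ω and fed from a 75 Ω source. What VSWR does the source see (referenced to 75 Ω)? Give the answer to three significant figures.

βl = 2π × 0.0553 = 19.9°
tan(βl) = 0.362
Z_in = Z_0·(Z_L + jZ_0·tanβl)/(Z_0 + jZ_L·tanβl) = 133 + j16.3 Ω
Γ_s = (Z_in − Z_s)/(Z_in + Z_s) = (58.4 + j16.3)/(208 + j16.3), |Γ_s| = 0.29
VSWR = (1 + |Γ_s|)/(1 − |Γ_s|)

VSWR ≈ 1.82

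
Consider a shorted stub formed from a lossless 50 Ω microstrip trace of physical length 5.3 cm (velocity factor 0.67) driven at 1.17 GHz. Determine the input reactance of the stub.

λ = v/f = 0.67·c / 1.17 GHz = 0.172 m
βl = 2π·l/λ = 2π × 0.309 = 111°
tan(βl) = -2.6
For a shorted stub, Z_in = jZ_0·tan(βl)

X_in ≈ -130 Ω (capacitive)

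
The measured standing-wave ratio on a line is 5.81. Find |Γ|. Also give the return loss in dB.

|Γ| = (S − 1)/(S + 1) = (5.81 − 1)/(5.81 + 1) = 4.81/6.81
RL = −20·log₁₀|Γ| = −20·log₁₀(0.706)

|Γ| ≈ 0.706; return loss ≈ 3.02 dB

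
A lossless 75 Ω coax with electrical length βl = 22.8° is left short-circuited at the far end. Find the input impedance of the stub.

tan(βl) = 0.42
For a short-circuited stub, Z_in = jZ_0·tan(βl)

Z_in ≈ +j31.5 Ω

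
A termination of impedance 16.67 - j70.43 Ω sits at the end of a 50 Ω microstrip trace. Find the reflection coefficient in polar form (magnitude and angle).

Γ ≈ 0.803 ∠ -68.8°

Γ = (Z_L − Z_0)/(Z_L + Z_0) = (-33.33 − j70.43)/(66.67 − j70.43)
|Γ| = 77.9/97 = 0.803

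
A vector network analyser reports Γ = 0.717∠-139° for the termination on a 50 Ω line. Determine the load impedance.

Z_L = Z_0·(1 + Γ)/(1 − Γ) = 50·(0.459 − j0.47)/(1.54 + j0.47)

Z_L ≈ 9.36 − j18.1 Ω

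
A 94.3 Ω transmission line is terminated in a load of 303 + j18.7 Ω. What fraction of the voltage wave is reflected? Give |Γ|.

|Γ| ≈ 0.527

Γ = (Z_L − Z_0)/(Z_L + Z_0) = (208.7 + j18.7)/(397.3 + j18.7)
|Γ| = 210/398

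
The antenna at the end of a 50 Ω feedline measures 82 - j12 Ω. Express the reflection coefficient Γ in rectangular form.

Γ ≈ 0.249 − j0.0683

Γ = (Z_L − Z_0)/(Z_L + Z_0) = (32 − j12)/(132 − j12)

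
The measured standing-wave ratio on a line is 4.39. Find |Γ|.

|Γ| ≈ 0.629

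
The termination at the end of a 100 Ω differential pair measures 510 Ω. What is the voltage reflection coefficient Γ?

Γ = 0.672

Γ = (Z_L − Z_0)/(Z_L + Z_0) = (510 − 100)/(510 + 100) = 410/610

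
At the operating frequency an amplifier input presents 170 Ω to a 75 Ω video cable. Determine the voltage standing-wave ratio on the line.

Γ = (170 − 75)/(170 + 75) = 0.388
VSWR = (1 + 0.388)/(1 − 0.388)

VSWR ≈ 2.27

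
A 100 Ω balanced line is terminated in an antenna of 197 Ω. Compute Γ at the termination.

Γ = 0.327

Γ = (Z_L − Z_0)/(Z_L + Z_0) = (197 − 100)/(197 + 100) = 97/297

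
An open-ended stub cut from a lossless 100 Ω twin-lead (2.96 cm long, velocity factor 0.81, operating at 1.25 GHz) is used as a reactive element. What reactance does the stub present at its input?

λ = v/f = 0.81·c / 1.25 GHz = 0.194 m
βl = 2π·l/λ = 2π × 0.152 = 54.8°
tan(βl) = 1.42
For an open-ended stub, Z_in = −jZ_0·cot(βl) = −jZ_0/tan(βl)

X_in ≈ -70.5 Ω (capacitive)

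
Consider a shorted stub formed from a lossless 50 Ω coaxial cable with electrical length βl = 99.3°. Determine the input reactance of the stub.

X_in ≈ -305 Ω (capacitive)

tan(βl) = -6.11
For a shorted stub, Z_in = jZ_0·tan(βl)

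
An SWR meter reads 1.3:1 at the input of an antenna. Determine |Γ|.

|Γ| ≈ 0.13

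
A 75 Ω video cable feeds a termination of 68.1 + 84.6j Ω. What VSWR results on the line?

VSWR ≈ 3.09

Γ = (Z_L − Z_0)/(Z_L + Z_0) = (-6.9 + j84.6)/(143.1 + j84.6)
|Γ| = 84.9/166 = 0.511
VSWR = (1 + |Γ|)/(1 − |Γ|) = 1.51/0.489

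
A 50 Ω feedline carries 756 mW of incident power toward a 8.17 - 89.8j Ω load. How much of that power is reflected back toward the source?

P_reflected ≈ 648 mW

|Γ| = |(-41.83 − j89.8)/(58.17 − j89.8)| = 0.926
|Γ|² = 0.857
P_refl = |Γ|²·P_inc = 648 mW, P_del = (1 − |Γ|²)·P_inc = 108 mW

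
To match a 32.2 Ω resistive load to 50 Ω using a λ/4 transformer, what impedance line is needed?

Z_qwt ≈ 40.1 Ω

Z_qwt = √(Z_0·R_L) = √(50 × 32.2) = √1610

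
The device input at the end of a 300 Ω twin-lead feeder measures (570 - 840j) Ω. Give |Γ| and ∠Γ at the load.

Γ = (Z_L − Z_0)/(Z_L + Z_0) = (270 − j840)/(870 − j840)
|Γ| = 882/1210 = 0.73

Γ ≈ 0.73 ∠ -28.2°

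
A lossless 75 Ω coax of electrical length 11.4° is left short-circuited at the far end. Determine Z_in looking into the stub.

tan(βl) = 0.202
For a short-circuited stub, Z_in = jZ_0·tan(βl)

Z_in ≈ +j15.1 Ω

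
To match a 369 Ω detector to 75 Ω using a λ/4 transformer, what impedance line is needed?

Z_qwt ≈ 166 Ω

Z_qwt = √(Z_0·R_L) = √(75 × 369) = √27680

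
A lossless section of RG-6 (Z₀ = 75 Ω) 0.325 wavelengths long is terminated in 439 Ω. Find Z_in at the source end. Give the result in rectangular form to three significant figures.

βl = 2π × 0.325 = 117°
tan(βl) = tan(117°) = -1.96
Z_in = Z_0·(Z_L + jZ_0·tanβl)/(Z_0 + jZ_L·tanβl)
     = 75·(439 − j147)/(75 − j862)

Z_in ≈ 16 + j36.8 Ω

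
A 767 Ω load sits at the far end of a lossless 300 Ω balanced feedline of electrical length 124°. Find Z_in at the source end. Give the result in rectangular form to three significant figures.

tan(βl) = tan(124°) = -1.48
Z_in = Z_0·(Z_L + jZ_0·tanβl)/(Z_0 + jZ_L·tanβl)
     = 300·(767 − j445)/(300 − j1140)

Z_in ≈ 160 + j160 Ω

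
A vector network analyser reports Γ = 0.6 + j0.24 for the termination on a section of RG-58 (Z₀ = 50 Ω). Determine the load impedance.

Z_L = Z_0·(1 + Γ)/(1 − Γ) = 50·(1.6 + j0.24)/(0.4 − j0.24)

Z_L ≈ 134 + j110 Ω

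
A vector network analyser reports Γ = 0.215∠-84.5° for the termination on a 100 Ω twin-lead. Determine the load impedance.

Z_L = Z_0·(1 + Γ)/(1 − Γ) = 100·(1.02 − j0.214)/(0.979 + j0.214)

Z_L ≈ 94.9 − j42.6 Ω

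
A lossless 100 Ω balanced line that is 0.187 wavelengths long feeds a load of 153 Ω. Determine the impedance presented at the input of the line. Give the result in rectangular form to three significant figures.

βl = 2π × 0.187 = 67.3°
tan(βl) = tan(67.3°) = 2.39
Z_in = Z_0·(Z_L + jZ_0·tanβl)/(Z_0 + jZ_L·tanβl)
     = 100·(153 + j239)/(100 + j366)

Z_in ≈ 71.4 − j22.3 Ω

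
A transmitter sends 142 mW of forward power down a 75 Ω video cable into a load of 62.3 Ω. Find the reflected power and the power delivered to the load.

Γ = (62.3 − 75)/(62.3 + 75) = -0.0925
|Γ|² = 0.00856
P_refl = |Γ|²·P_inc = 1.21 mW, P_del = (1 − |Γ|²)·P_inc = 141 mW

P_reflected ≈ 1.21 mW; P_delivered ≈ 141 mW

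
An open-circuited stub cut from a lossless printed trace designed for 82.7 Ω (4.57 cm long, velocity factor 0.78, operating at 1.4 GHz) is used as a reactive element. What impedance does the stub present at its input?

Z_in ≈ +j12.3 Ω

λ = v/f = 0.78·c / 1.4 GHz = 0.167 m
βl = 2π·l/λ = 2π × 0.273 = 98.4°
tan(βl) = -6.75
For an open-circuited stub, Z_in = −jZ_0·cot(βl) = −jZ_0/tan(βl)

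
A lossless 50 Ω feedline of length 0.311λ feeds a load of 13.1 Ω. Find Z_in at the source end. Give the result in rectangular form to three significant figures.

βl = 2π × 0.311 = 112°
tan(βl) = tan(112°) = -2.48
Z_in = Z_0·(Z_L + jZ_0·tanβl)/(Z_0 + jZ_L·tanβl)
     = 50·(13.1 − j124)/(50 − j32.5)

Z_in ≈ 65.9 − j81.2 Ω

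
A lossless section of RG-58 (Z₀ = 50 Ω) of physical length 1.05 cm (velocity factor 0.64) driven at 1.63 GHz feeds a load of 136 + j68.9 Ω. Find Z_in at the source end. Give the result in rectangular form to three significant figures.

λ = v/f = 0.64·c / 1.63 GHz = 0.118 m
βl = 2π·l/λ = 2π × 0.0891 = 32.1°
tan(βl) = tan(32.1°) = 0.627
Z_in = Z_0·(Z_L + jZ_0·tanβl)/(Z_0 + jZ_L·tanβl)
     = 50·(136 + j100)/(6.79 + j85.3)

Z_in ≈ 64.7 − j74.6 Ω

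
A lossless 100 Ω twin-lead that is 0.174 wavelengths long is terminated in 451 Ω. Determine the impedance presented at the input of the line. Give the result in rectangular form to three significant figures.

βl = 2π × 0.174 = 62.6°
tan(βl) = tan(62.6°) = 1.93
Z_in = Z_0·(Z_L + jZ_0·tanβl)/(Z_0 + jZ_L·tanβl)
     = 100·(451 + j193)/(100 + j872)

Z_in ≈ 27.7 − j48.6 Ω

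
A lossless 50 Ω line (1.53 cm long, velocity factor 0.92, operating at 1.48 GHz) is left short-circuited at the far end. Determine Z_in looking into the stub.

Z_in ≈ +j28.3 Ω

λ = v/f = 0.92·c / 1.48 GHz = 0.186 m
βl = 2π·l/λ = 2π × 0.082 = 29.5°
tan(βl) = 0.567
For a short-circuited stub, Z_in = jZ_0·tan(βl)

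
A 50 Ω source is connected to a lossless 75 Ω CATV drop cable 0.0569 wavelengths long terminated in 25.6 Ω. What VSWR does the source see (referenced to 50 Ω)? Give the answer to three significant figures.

βl = 2π × 0.0569 = 20.5°
tan(βl) = 0.374
Z_in = Z_0·(Z_L + jZ_0·tanβl)/(Z_0 + jZ_L·tanβl) = 28.7 + j24.4 Ω
Γ_s = (Z_in − Z_s)/(Z_in + Z_s) = (-21.3 + j24.4)/(78.7 + j24.4), |Γ_s| = 0.393
VSWR = (1 + |Γ_s|)/(1 − |Γ_s|)

VSWR ≈ 2.29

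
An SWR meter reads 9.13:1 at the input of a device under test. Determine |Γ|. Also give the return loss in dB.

|Γ| = (S − 1)/(S + 1) = (9.13 − 1)/(9.13 + 1) = 8.13/10.1
RL = −20·log₁₀|Γ| = −20·log₁₀(0.803)

|Γ| ≈ 0.803; return loss ≈ 1.91 dB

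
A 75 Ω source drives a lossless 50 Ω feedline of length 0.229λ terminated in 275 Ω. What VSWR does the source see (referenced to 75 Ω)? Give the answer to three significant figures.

VSWR ≈ 8.17

βl = 2π × 0.229 = 82.4°
tan(βl) = 7.53
Z_in = Z_0·(Z_L + jZ_0·tanβl)/(Z_0 + jZ_L·tanβl) = 9.25 − j6.41 Ω
Γ_s = (Z_in − Z_s)/(Z_in + Z_s) = (-65.8 − j6.41)/(84.2 − j6.41), |Γ_s| = 0.782
VSWR = (1 + |Γ_s|)/(1 − |Γ_s|)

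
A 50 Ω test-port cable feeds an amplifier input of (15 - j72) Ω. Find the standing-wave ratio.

Γ = (Z_L − Z_0)/(Z_L + Z_0) = (-35 − j72)/(65 − j72)
|Γ| = 80.1/97 = 0.825
VSWR = (1 + |Γ|)/(1 − |Γ|) = 1.83/0.175

VSWR ≈ 10.4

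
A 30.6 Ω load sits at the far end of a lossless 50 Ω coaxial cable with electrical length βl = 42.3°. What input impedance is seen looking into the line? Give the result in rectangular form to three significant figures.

tan(βl) = tan(42.3°) = 0.91
Z_in = Z_0·(Z_L + jZ_0·tanβl)/(Z_0 + jZ_L·tanβl)
     = 50·(30.6 + j45.5)/(50 + j27.8)

Z_in ≈ 42.7 + j21.7 Ω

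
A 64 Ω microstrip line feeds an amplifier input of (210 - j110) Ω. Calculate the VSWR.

VSWR ≈ 4.25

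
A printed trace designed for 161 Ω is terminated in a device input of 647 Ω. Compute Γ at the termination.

Γ = 0.601

Γ = (Z_L − Z_0)/(Z_L + Z_0) = (647 − 161)/(647 + 161) = 486/808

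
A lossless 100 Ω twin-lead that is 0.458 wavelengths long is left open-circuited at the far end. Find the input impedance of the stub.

Z_in ≈ +j370 Ω

βl = 2π × 0.458 = 165°
tan(βl) = -0.27
For an open-circuited stub, Z_in = −jZ_0·cot(βl) = −jZ_0/tan(βl)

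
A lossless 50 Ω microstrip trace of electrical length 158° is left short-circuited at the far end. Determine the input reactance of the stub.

tan(βl) = -0.404
For a short-circuited stub, Z_in = jZ_0·tan(βl)

X_in ≈ -20.2 Ω (capacitive)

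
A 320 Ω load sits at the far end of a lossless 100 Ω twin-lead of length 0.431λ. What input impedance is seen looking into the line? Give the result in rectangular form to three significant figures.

βl = 2π × 0.431 = 155°
tan(βl) = tan(155°) = -0.463
Z_in = Z_0·(Z_L + jZ_0·tanβl)/(Z_0 + jZ_L·tanβl)
     = 100·(320 − j46.3)/(100 − j148)

Z_in ≈ 122 + j134 Ω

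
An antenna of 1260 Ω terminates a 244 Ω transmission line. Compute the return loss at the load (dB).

RL ≈ 3.41 dB

Γ = (1260 − 244)/(1260 + 244) = 0.676
RL = −20·log₁₀|Γ| = −20·log₁₀(0.676)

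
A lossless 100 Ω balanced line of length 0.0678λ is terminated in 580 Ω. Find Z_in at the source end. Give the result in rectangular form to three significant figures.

Z_in ≈ 88.2 − j187 Ω

βl = 2π × 0.0678 = 24.4°
tan(βl) = tan(24.4°) = 0.454
Z_in = Z_0·(Z_L + jZ_0·tanβl)/(Z_0 + jZ_L·tanβl)
     = 100·(580 + j45.4)/(100 + j263)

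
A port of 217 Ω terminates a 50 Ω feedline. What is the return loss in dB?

Γ = (217 − 50)/(217 + 50) = 0.625
RL = −20·log₁₀|Γ| = −20·log₁₀(0.625)

RL ≈ 4.08 dB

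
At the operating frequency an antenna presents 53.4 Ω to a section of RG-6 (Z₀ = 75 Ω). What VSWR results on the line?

Γ = (53.4 − 75)/(53.4 + 75) = -0.168
VSWR = (1 + 0.168)/(1 − 0.168)

VSWR ≈ 1.4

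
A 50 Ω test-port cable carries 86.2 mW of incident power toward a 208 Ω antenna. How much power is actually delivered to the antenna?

P_delivered ≈ 53.9 mW

Γ = (208 − 50)/(208 + 50) = 0.612
|Γ|² = 0.375
P_refl = |Γ|²·P_inc = 32.3 mW, P_del = (1 − |Γ|²)·P_inc = 53.9 mW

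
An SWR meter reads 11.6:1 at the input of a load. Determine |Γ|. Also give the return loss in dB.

|Γ| ≈ 0.841; return loss ≈ 1.5 dB

|Γ| = (S − 1)/(S + 1) = (11.6 − 1)/(11.6 + 1) = 10.6/12.6
RL = −20·log₁₀|Γ| = −20·log₁₀(0.841)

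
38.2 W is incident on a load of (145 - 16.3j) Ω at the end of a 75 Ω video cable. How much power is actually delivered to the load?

P_delivered ≈ 34.1 W

|Γ| = |(70 − j16.3)/(220 − j16.3)| = 0.326
|Γ|² = 0.106
P_refl = |Γ|²·P_inc = 4.05 W, P_del = (1 − |Γ|²)·P_inc = 34.1 W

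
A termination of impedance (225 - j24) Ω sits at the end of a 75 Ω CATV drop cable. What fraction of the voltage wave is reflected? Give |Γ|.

|Γ| ≈ 0.505

Γ = (Z_L − Z_0)/(Z_L + Z_0) = (150 − j24)/(300 − j24)
|Γ| = 152/301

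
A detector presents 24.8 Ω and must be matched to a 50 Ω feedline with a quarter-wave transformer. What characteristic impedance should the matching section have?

Z_qwt = √(Z_0·R_L) = √(50 × 24.8) = √1240

Z_qwt ≈ 35.2 Ω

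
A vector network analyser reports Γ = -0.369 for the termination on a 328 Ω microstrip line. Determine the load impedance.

Z_L = Z_0·(1 + Γ)/(1 − Γ) = 328·(0.631)/(1.37)

Z_L ≈ 151 Ω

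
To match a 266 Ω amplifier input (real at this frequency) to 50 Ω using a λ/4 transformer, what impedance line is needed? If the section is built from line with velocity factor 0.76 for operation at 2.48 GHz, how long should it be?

Z_qwt = √(Z_0·R_L) = √(50 × 266) = √13300
λ = 0.76·c/f = 0.0919 m, so l = λ/4 = 0.023 m

Z_qwt ≈ 115 Ω; length ≈ 2.3 cm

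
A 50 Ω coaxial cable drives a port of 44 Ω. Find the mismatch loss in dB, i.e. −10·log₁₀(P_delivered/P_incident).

mismatch loss ≈ 0.0177 dB

Γ = (44 − 50)/(44 + 50) = -0.0638
|Γ|² = 0.00407, so P_del/P_inc = 1 − |Γ|² = 0.996
ML = −10·log₁₀(1 − |Γ|²)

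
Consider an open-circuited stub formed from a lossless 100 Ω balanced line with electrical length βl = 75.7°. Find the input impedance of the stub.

Z_in ≈ −j25.5 Ω

tan(βl) = 3.92
For an open-circuited stub, Z_in = −jZ_0·cot(βl) = −jZ_0/tan(βl)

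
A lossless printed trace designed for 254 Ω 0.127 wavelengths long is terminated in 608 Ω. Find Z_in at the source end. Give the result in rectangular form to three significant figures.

βl = 2π × 0.127 = 45.7°
tan(βl) = tan(45.7°) = 1.03
Z_in = Z_0·(Z_L + jZ_0·tanβl)/(Z_0 + jZ_L·tanβl)
     = 254·(608 + j260)/(254 + j623)

Z_in ≈ 178 − j175 Ω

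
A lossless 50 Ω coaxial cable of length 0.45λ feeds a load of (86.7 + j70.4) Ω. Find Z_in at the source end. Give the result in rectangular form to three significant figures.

βl = 2π × 0.45 = 162°
tan(βl) = tan(162°) = -0.325
Z_in = Z_0·(Z_L + jZ_0·tanβl)/(Z_0 + jZ_L·tanβl)
     = 50·(86.7 + j54.2)/(72.9 − j28.2)

Z_in ≈ 39.3 + j52.3 Ω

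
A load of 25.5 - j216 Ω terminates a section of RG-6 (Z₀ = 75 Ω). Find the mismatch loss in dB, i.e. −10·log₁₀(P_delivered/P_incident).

mismatch loss ≈ 8.7 dB

Γ = (-49.5 − j216)/(100.5 − j216), |Γ| = 0.93
|Γ|² = 0.865, so P_del/P_inc = 1 − |Γ|² = 0.135
ML = −10·log₁₀(1 − |Γ|²)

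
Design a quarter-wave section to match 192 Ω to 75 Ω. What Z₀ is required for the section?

Z_qwt = √(Z_0·R_L) = √(75 × 192) = √14400

Z_qwt ≈ 120 Ω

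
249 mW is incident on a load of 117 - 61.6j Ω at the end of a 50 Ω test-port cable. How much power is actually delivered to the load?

P_delivered ≈ 184 mW

|Γ| = |(67 − j61.6)/(167 − j61.6)| = 0.511
|Γ|² = 0.261
P_refl = |Γ|²·P_inc = 65.1 mW, P_del = (1 − |Γ|²)·P_inc = 184 mW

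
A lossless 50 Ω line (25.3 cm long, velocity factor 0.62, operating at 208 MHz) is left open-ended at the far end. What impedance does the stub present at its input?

Z_in ≈ +j10.5 Ω

λ = v/f = 0.62·c / 208 MHz = 0.894 m
βl = 2π·l/λ = 2π × 0.283 = 102°
tan(βl) = -4.76
For an open-ended stub, Z_in = −jZ_0·cot(βl) = −jZ_0/tan(βl)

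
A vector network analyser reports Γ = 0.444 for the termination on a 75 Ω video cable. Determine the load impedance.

Z_L = Z_0·(1 + Γ)/(1 − Γ) = 75·(1.44)/(0.556)

Z_L ≈ 195 Ω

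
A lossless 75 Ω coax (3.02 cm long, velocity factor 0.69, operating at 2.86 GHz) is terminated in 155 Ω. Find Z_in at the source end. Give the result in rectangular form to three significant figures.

Z_in ≈ 85.8 + j58.5 Ω

λ = v/f = 0.69·c / 2.86 GHz = 0.0724 m
βl = 2π·l/λ = 2π × 0.417 = 150°
tan(βl) = tan(150°) = -0.572
Z_in = Z_0·(Z_L + jZ_0·tanβl)/(Z_0 + jZ_L·tanβl)
     = 75·(155 − j42.9)/(75 − j88.7)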